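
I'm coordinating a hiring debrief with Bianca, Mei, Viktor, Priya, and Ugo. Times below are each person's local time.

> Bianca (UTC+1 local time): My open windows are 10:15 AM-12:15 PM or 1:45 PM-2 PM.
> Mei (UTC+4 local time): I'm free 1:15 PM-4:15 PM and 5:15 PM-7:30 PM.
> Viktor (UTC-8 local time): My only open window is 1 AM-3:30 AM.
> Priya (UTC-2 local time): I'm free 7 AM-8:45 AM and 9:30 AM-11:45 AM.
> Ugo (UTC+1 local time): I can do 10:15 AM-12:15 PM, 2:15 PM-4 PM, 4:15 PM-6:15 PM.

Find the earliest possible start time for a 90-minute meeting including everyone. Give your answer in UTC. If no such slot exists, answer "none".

Bianca in UTC: 09:15-11:15, 12:45-13:00 (subtract 1h to convert from UTC+1).
Mei in UTC: 09:15-12:15, 13:15-15:30 (subtract 4h to convert from UTC+4).
Viktor in UTC: 09:00-11:30 (add 8h to convert from UTC-8).
Priya in UTC: 09:00-10:45, 11:30-13:45 (add 2h to convert from UTC-2).
Ugo in UTC: 09:15-11:15, 13:15-15:00, 15:15-17:15 (subtract 1h to convert from UTC+1).
Bianca ∩ Mei: 09:15-11:15.
Bianca ∩ Mei ∩ Viktor: 09:15-11:15.
Bianca ∩ Mei ∩ Viktor ∩ Priya: 09:15-10:45.
Bianca ∩ Mei ∩ Viktor ∩ Priya ∩ Ugo: 09:15-10:45.
So the common availability across everyone is 09:15-10:45.
The first common window of at least 90 minutes is 09:15-10:45, so the earliest start is 09:15.

09:15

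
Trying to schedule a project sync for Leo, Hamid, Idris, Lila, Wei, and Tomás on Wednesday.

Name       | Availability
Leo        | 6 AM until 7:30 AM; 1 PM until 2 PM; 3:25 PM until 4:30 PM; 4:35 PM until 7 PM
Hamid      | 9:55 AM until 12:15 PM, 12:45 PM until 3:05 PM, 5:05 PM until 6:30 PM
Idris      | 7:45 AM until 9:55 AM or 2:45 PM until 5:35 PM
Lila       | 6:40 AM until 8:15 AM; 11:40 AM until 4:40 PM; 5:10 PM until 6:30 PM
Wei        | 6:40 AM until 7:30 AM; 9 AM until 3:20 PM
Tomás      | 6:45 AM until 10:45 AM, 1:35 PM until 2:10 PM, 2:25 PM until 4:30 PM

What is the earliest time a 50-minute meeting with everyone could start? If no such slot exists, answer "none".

Leo ∩ Hamid: 13:00-14:00, 17:05-18:30.
Leo ∩ Hamid ∩ Idris: 17:05-17:35.
Leo ∩ Hamid ∩ Idris ∩ Lila: 17:10-17:35.
Leo ∩ Hamid ∩ Idris ∩ Lila ∩ Wei: ∅.
Leo ∩ Hamid ∩ Idris ∩ Lila ∩ Wei ∩ Tomás: ∅.
There is no time when everyone is free.
No common window is at least 50 minutes long.

none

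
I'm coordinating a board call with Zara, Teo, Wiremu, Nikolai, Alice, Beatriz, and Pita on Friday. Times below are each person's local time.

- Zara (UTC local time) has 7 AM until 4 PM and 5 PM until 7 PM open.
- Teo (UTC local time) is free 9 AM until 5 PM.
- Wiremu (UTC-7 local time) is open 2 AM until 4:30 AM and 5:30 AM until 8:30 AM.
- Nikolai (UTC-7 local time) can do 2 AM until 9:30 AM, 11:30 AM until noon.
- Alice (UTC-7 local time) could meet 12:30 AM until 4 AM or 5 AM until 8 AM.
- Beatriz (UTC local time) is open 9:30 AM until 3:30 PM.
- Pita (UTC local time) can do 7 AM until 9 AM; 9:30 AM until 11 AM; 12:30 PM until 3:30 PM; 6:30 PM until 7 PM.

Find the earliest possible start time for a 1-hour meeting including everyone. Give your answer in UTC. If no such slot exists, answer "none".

09:30

Zara in UTC: 07:00-16:00, 17:00-19:00.
Teo in UTC: 09:00-17:00.
Wiremu in UTC: 09:00-11:30, 12:30-15:30 (add 7h to convert from UTC-7).
Nikolai in UTC: 09:00-16:30, 18:30-19:00 (add 7h to convert from UTC-7).
Alice in UTC: 07:30-11:00, 12:00-15:00 (add 7h to convert from UTC-7).
Beatriz in UTC: 09:30-15:30.
Pita in UTC: 07:00-09:00, 09:30-11:00, 12:30-15:30, 18:30-19:00.
Zara ∩ Teo: 09:00-16:00.
Zara ∩ Teo ∩ Wiremu: 09:00-11:30, 12:30-15:30.
Zara ∩ Teo ∩ Wiremu ∩ Nikolai: 09:00-11:30, 12:30-15:30.
Zara ∩ Teo ∩ Wiremu ∩ Nikolai ∩ Alice: 09:00-11:00, 12:30-15:00.
Zara ∩ Teo ∩ Wiremu ∩ Nikolai ∩ Alice ∩ Beatriz: 09:30-11:00, 12:30-15:00.
Zara ∩ Teo ∩ Wiremu ∩ Nikolai ∩ Alice ∩ Beatriz ∩ Pita: 09:30-11:00, 12:30-15:00.
Those are the intersection windows.
The first common window of at least 60 minutes is 09:30-11:00, so the earliest start is 09:30.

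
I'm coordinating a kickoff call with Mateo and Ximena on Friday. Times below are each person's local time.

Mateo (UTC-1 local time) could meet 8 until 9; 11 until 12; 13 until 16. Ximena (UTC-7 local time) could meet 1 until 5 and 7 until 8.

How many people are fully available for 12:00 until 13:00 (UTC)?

1

Mateo in UTC: 09:00-10:00, 12:00-13:00, 14:00-17:00 (add 1h to convert from UTC-1).
Ximena in UTC: 08:00-12:00, 14:00-15:00 (add 7h to convert from UTC-7).
Mateo can make the full 12:00-13:00 slot — that's 1.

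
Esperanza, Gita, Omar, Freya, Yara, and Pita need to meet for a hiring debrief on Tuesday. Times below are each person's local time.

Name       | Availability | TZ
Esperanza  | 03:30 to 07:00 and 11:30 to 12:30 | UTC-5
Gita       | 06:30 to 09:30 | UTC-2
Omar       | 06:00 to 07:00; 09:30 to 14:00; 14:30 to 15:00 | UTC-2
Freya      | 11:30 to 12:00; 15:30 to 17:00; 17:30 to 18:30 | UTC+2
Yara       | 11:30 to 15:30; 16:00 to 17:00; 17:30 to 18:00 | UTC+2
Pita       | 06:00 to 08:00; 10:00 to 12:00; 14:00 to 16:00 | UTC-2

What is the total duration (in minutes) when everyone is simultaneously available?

0

Esperanza in UTC: 08:30-12:00, 16:30-17:30 (add 5h to convert from UTC-5).
Gita in UTC: 08:30-11:30 (add 2h to convert from UTC-2).
Omar in UTC: 08:00-09:00, 11:30-16:00, 16:30-17:00 (add 2h to convert from UTC-2).
Freya in UTC: 09:30-10:00, 13:30-15:00, 15:30-16:30 (subtract 2h to convert from UTC+2).
Yara in UTC: 09:30-13:30, 14:00-15:00, 15:30-16:00 (subtract 2h to convert from UTC+2).
Pita in UTC: 08:00-10:00, 12:00-14:00, 16:00-18:00 (add 2h to convert from UTC-2).
Esperanza ∩ Gita: 08:30-11:30.
Esperanza ∩ Gita ∩ Omar: 08:30-09:00.
Esperanza ∩ Gita ∩ Omar ∩ Freya: ∅.
Esperanza ∩ Gita ∩ Omar ∩ Freya ∩ Yara: ∅.
Esperanza ∩ Gita ∩ Omar ∩ Freya ∩ Yara ∩ Pita: ∅.
There is no time when everyone is free.
There is no common window, so the total is 0 minutes.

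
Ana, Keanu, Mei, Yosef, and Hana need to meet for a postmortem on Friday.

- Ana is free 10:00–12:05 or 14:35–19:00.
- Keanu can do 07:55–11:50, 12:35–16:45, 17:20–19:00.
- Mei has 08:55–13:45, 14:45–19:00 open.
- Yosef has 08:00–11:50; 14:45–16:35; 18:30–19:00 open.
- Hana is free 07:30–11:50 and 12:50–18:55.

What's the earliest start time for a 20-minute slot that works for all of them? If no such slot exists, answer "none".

10:00

Ana ∩ Keanu: 10:00-11:50, 14:35-16:45, 17:20-19:00.
Ana ∩ Keanu ∩ Mei: 10:00-11:50, 14:45-16:45, 17:20-19:00.
Ana ∩ Keanu ∩ Mei ∩ Yosef: 10:00-11:50, 14:45-16:35, 18:30-19:00.
Ana ∩ Keanu ∩ Mei ∩ Yosef ∩ Hana: 10:00-11:50, 14:45-16:35, 18:30-18:55.
So the common availability across everyone is 10:00-11:50, 14:45-16:35, 18:30-18:55.
The first common window of at least 20 minutes is 10:00-11:50, so the earliest start is 10:00.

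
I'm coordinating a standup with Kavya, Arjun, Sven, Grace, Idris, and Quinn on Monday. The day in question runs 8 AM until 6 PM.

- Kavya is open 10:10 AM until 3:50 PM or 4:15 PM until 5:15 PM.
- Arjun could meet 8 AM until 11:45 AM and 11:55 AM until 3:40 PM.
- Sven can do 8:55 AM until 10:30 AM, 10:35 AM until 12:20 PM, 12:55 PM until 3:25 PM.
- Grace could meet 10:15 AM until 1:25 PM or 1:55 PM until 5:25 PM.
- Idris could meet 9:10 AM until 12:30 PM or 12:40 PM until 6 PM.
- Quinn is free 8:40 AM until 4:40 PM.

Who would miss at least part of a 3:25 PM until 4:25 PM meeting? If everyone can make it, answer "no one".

Arjun, Kavya, Sven

Kavya: not fully free for 15:25-16:25. Arjun: not fully free for 15:25-16:25. Sven: not fully free for 15:25-16:25. Grace: free for 15:25-16:25. Idris: free for 15:25-16:25. Quinn: free for 15:25-16:25.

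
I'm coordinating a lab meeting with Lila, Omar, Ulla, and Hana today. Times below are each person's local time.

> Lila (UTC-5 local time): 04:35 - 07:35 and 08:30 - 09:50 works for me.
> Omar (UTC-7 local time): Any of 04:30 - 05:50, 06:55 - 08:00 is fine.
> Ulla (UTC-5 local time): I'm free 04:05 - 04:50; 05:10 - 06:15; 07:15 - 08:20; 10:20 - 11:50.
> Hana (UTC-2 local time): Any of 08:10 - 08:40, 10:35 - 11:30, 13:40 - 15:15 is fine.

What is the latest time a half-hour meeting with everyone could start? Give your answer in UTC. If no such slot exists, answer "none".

none

Lila in UTC: 09:35-12:35, 13:30-14:50 (add 5h to convert from UTC-5).
Omar in UTC: 11:30-12:50, 13:55-15:00 (add 7h to convert from UTC-7).
Ulla in UTC: 09:05-09:50, 10:10-11:15, 12:15-13:20, 15:20-16:50 (add 5h to convert from UTC-5).
Hana in UTC: 10:10-10:40, 12:35-13:30, 15:40-17:15 (add 2h to convert from UTC-2).
Lila ∩ Omar: 11:30-12:35, 13:55-14:50.
Lila ∩ Omar ∩ Ulla: 12:15-12:35.
Lila ∩ Omar ∩ Ulla ∩ Hana: ∅.
There is no time when everyone is free.
No common window is at least 30 minutes long.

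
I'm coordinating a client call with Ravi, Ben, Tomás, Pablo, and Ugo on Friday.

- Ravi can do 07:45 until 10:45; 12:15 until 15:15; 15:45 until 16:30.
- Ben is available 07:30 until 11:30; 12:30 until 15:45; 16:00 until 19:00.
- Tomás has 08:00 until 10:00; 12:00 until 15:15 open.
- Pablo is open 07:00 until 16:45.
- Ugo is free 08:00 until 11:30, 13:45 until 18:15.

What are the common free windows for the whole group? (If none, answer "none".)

08:00-10:00, 13:45-15:15

Ravi ∩ Ben: 07:45-10:45, 12:30-15:15, 16:00-16:30.
Ravi ∩ Ben ∩ Tomás: 08:00-10:00, 12:30-15:15.
Ravi ∩ Ben ∩ Tomás ∩ Pablo: 08:00-10:00, 12:30-15:15.
Ravi ∩ Ben ∩ Tomás ∩ Pablo ∩ Ugo: 08:00-10:00, 13:45-15:15.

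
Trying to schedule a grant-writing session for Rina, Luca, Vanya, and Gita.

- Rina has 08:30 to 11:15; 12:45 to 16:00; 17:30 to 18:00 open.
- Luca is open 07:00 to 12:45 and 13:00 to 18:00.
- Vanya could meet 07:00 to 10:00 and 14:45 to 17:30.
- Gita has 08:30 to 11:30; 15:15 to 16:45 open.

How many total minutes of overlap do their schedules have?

135

Rina ∩ Luca: 08:30-11:15, 13:00-16:00, 17:30-18:00.
Rina ∩ Luca ∩ Vanya: 08:30-10:00, 14:45-16:00.
Rina ∩ Luca ∩ Vanya ∩ Gita: 08:30-10:00, 15:15-16:00.
Those are the intersection windows.
Summing the common windows: 90 + 45 = 135 minutes.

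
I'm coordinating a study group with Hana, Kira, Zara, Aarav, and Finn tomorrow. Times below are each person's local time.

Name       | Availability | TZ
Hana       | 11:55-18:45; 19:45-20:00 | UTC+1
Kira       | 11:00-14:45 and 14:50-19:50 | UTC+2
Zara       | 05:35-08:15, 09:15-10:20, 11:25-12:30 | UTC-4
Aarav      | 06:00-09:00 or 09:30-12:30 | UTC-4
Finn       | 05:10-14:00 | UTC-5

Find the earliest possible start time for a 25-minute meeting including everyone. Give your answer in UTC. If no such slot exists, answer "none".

Hana in UTC: 10:55-17:45, 18:45-19:00 (subtract 1h to convert from UTC+1).
Kira in UTC: 09:00-12:45, 12:50-17:50 (subtract 2h to convert from UTC+2).
Zara in UTC: 09:35-12:15, 13:15-14:20, 15:25-16:30 (add 4h to convert from UTC-4).
Aarav in UTC: 10:00-13:00, 13:30-16:30 (add 4h to convert from UTC-4).
Finn in UTC: 10:10-19:00 (add 5h to convert from UTC-5).
Hana ∩ Kira: 10:55-12:45, 12:50-17:45.
Hana ∩ Kira ∩ Zara: 10:55-12:15, 13:15-14:20, 15:25-16:30.
Hana ∩ Kira ∩ Zara ∩ Aarav: 10:55-12:15, 13:30-14:20, 15:25-16:30.
Hana ∩ Kira ∩ Zara ∩ Aarav ∩ Finn: 10:55-12:15, 13:30-14:20, 15:25-16:30.
So the common availability across everyone is 10:55-12:15, 13:30-14:20, 15:25-16:30.
The first common window of at least 25 minutes is 10:55-12:15, so the earliest start is 10:55.

10:55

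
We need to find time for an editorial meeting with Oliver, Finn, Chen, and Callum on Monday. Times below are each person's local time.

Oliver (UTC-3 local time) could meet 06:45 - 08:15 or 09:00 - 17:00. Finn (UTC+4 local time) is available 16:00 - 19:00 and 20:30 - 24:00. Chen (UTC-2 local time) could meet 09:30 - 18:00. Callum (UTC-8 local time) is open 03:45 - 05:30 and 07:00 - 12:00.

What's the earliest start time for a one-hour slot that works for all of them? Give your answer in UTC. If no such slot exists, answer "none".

12:00

Oliver in UTC: 09:45-11:15, 12:00-20:00 (add 3h to convert from UTC-3).
Finn in UTC: 12:00-15:00, 16:30-20:00 (subtract 4h to convert from UTC+4).
Chen in UTC: 11:30-20:00 (add 2h to convert from UTC-2).
Callum in UTC: 11:45-13:30, 15:00-20:00 (add 8h to convert from UTC-8).
Oliver ∩ Finn: 12:00-15:00, 16:30-20:00.
Oliver ∩ Finn ∩ Chen: 12:00-15:00, 16:30-20:00.
Oliver ∩ Finn ∩ Chen ∩ Callum: 12:00-13:30, 16:30-20:00.
So the common availability across everyone is 12:00-13:30, 16:30-20:00.
The first common window of at least 60 minutes is 12:00-13:30, so the earliest start is 12:00.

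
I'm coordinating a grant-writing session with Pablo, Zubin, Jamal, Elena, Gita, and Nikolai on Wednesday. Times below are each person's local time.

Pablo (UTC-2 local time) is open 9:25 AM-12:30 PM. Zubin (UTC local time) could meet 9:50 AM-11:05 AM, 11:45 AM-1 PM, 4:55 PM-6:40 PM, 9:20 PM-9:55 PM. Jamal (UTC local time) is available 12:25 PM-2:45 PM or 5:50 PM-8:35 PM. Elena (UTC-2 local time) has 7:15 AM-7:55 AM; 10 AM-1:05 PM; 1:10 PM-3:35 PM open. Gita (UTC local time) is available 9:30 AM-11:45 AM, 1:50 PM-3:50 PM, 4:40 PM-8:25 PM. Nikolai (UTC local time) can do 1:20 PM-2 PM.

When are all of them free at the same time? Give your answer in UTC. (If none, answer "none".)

none

Pablo in UTC: 11:25-14:30 (add 2h to convert from UTC-2).
Zubin in UTC: 09:50-11:05, 11:45-13:00, 16:55-18:40, 21:20-21:55.
Jamal in UTC: 12:25-14:45, 17:50-20:35.
Elena in UTC: 09:15-09:55, 12:00-15:05, 15:10-17:35 (add 2h to convert from UTC-2).
Gita in UTC: 09:30-11:45, 13:50-15:50, 16:40-20:25.
Nikolai in UTC: 13:20-14:00.
Pablo ∩ Zubin: 11:45-13:00.
Pablo ∩ Zubin ∩ Jamal: 12:25-13:00.
Pablo ∩ Zubin ∩ Jamal ∩ Elena: 12:25-13:00.
Pablo ∩ Zubin ∩ Jamal ∩ Elena ∩ Gita: ∅.
Pablo ∩ Zubin ∩ Jamal ∩ Elena ∩ Gita ∩ Nikolai: ∅.
There is no time when everyone is free.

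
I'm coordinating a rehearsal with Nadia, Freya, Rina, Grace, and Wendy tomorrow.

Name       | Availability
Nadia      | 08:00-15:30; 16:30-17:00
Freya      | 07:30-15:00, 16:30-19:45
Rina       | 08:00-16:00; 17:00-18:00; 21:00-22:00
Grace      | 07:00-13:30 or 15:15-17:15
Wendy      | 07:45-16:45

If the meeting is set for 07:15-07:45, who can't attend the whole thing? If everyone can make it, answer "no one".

Nadia: not fully free for 07:15-07:45. Freya: not fully free for 07:15-07:45. Rina: not fully free for 07:15-07:45. Grace: free for 07:15-07:45. Wendy: not fully free for 07:15-07:45.

Freya, Nadia, Rina, Wendy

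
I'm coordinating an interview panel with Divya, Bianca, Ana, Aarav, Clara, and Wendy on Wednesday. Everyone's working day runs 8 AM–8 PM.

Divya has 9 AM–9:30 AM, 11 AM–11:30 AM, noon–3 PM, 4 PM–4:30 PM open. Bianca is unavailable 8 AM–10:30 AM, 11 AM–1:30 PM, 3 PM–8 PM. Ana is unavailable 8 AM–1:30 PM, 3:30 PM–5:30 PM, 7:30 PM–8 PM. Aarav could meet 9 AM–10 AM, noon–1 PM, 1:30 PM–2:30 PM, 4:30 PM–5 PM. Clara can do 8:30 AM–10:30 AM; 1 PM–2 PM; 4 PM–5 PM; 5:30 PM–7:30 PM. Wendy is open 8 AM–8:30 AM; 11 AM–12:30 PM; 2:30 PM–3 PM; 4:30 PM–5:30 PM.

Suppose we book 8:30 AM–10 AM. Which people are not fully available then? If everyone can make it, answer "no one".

Divya free: 09:00-09:30, 11:00-11:30, 12:00-15:00, 16:00-16:30.
Bianca free: 10:30-11:00, 13:30-15:00 (invert busy blocks within the working day).
Ana free: 13:30-15:30, 17:30-19:30 (invert busy blocks within the working day).
Aarav free: 09:00-10:00, 12:00-13:00, 13:30-14:30, 16:30-17:00.
Clara free: 08:30-10:30, 13:00-14:00, 16:00-17:00, 17:30-19:30.
Wendy free: 08:00-08:30, 11:00-12:30, 14:30-15:00, 16:30-17:30.
Divya: not fully free for 08:30-10:00. Bianca: not fully free for 08:30-10:00. Ana: not fully free for 08:30-10:00. Aarav: not fully free for 08:30-10:00. Clara: free for 08:30-10:00. Wendy: not fully free for 08:30-10:00.

Aarav, Ana, Bianca, Divya, Wendy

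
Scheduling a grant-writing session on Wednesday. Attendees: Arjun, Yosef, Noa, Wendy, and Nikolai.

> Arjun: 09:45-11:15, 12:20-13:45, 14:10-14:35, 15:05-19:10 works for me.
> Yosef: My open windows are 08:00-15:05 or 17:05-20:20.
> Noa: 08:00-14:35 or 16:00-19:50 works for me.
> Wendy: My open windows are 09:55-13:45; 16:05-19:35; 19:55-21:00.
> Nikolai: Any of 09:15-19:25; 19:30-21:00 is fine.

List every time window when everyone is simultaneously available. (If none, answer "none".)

Arjun ∩ Yosef: 09:45-11:15, 12:20-13:45, 14:10-14:35, 17:05-19:10.
Arjun ∩ Yosef ∩ Noa: 09:45-11:15, 12:20-13:45, 14:10-14:35, 17:05-19:10.
Arjun ∩ Yosef ∩ Noa ∩ Wendy: 09:55-11:15, 12:20-13:45, 17:05-19:10.
Arjun ∩ Yosef ∩ Noa ∩ Wendy ∩ Nikolai: 09:55-11:15, 12:20-13:45, 17:05-19:10.

09:55-11:15, 12:20-13:45, 17:05-19:10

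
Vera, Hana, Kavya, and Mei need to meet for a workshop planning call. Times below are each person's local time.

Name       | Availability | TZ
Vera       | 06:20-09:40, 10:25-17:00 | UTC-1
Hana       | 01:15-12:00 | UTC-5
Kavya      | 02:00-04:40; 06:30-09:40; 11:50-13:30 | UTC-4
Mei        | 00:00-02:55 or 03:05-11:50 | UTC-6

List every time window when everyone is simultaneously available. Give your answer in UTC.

Vera in UTC: 07:20-10:40, 11:25-18:00 (add 1h to convert from UTC-1).
Hana in UTC: 06:15-17:00 (add 5h to convert from UTC-5).
Kavya in UTC: 06:00-08:40, 10:30-13:40, 15:50-17:30 (add 4h to convert from UTC-4).
Mei in UTC: 06:00-08:55, 09:05-17:50 (add 6h to convert from UTC-6).
Vera ∩ Hana: 07:20-10:40, 11:25-17:00.
Vera ∩ Hana ∩ Kavya: 07:20-08:40, 10:30-10:40, 11:25-13:40, 15:50-17:00.
Vera ∩ Hana ∩ Kavya ∩ Mei: 07:20-08:40, 10:30-10:40, 11:25-13:40, 15:50-17:00.

07:20-08:40, 10:30-10:40, 11:25-13:40, 15:50-17:00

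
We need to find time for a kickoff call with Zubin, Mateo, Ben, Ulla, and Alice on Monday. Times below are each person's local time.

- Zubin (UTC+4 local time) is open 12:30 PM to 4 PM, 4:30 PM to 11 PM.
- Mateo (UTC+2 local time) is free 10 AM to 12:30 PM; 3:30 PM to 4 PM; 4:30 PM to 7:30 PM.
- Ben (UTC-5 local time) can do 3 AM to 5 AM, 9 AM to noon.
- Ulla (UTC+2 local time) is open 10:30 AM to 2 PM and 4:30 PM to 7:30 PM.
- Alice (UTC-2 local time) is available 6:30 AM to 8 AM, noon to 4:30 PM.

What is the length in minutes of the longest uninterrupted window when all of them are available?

Zubin in UTC: 08:30-12:00, 12:30-19:00 (subtract 4h to convert from UTC+4).
Mateo in UTC: 08:00-10:30, 13:30-14:00, 14:30-17:30 (subtract 2h to convert from UTC+2).
Ben in UTC: 08:00-10:00, 14:00-17:00 (add 5h to convert from UTC-5).
Ulla in UTC: 08:30-12:00, 14:30-17:30 (subtract 2h to convert from UTC+2).
Alice in UTC: 08:30-10:00, 14:00-18:30 (add 2h to convert from UTC-2).
Zubin ∩ Mateo: 08:30-10:30, 13:30-14:00, 14:30-17:30.
Zubin ∩ Mateo ∩ Ben: 08:30-10:00, 14:30-17:00.
Zubin ∩ Mateo ∩ Ben ∩ Ulla: 08:30-10:00, 14:30-17:00.
Zubin ∩ Mateo ∩ Ben ∩ Ulla ∩ Alice: 08:30-10:00, 14:30-17:00.
The longest is 14:30-17:00 at 150 minutes.

150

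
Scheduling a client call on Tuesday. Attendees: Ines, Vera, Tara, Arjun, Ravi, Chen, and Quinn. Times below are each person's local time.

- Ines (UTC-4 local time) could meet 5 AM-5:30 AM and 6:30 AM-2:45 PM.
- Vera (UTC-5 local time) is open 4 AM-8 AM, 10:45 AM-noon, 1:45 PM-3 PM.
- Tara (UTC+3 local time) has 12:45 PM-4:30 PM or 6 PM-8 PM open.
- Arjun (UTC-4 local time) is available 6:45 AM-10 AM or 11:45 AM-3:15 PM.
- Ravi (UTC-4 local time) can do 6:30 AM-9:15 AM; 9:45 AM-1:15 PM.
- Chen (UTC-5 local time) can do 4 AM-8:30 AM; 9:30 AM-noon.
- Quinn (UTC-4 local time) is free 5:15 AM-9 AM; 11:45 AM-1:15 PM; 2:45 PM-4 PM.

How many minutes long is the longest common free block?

Ines in UTC: 09:00-09:30, 10:30-18:45 (add 4h to convert from UTC-4).
Vera in UTC: 09:00-13:00, 15:45-17:00, 18:45-20:00 (add 5h to convert from UTC-5).
Tara in UTC: 09:45-13:30, 15:00-17:00 (subtract 3h to convert from UTC+3).
Arjun in UTC: 10:45-14:00, 15:45-19:15 (add 4h to convert from UTC-4).
Ravi in UTC: 10:30-13:15, 13:45-17:15 (add 4h to convert from UTC-4).
Chen in UTC: 09:00-13:30, 14:30-17:00 (add 5h to convert from UTC-5).
Quinn in UTC: 09:15-13:00, 15:45-17:15, 18:45-20:00 (add 4h to convert from UTC-4).
Ines ∩ Vera: 09:00-09:30, 10:30-13:00, 15:45-17:00.
Ines ∩ Vera ∩ Tara: 10:30-13:00, 15:45-17:00.
Ines ∩ Vera ∩ Tara ∩ Arjun: 10:45-13:00, 15:45-17:00.
Ines ∩ Vera ∩ Tara ∩ Arjun ∩ Ravi: 10:45-13:00, 15:45-17:00.
Ines ∩ Vera ∩ Tara ∩ Arjun ∩ Ravi ∩ Chen: 10:45-13:00, 15:45-17:00.
Ines ∩ Vera ∩ Tara ∩ Arjun ∩ Ravi ∩ Chen ∩ Quinn: 10:45-13:00, 15:45-17:00.
The longest is 10:45-13:00 at 135 minutes.

135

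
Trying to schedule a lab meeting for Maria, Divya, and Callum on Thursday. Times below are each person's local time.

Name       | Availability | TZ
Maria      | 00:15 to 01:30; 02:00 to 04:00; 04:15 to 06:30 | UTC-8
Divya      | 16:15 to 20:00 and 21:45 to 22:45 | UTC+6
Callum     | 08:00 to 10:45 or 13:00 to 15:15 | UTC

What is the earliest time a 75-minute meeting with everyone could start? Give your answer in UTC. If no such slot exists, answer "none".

none

Maria in UTC: 08:15-09:30, 10:00-12:00, 12:15-14:30 (add 8h to convert from UTC-8).
Divya in UTC: 10:15-14:00, 15:45-16:45 (subtract 6h to convert from UTC+6).
Callum in UTC: 08:00-10:45, 13:00-15:15.
Maria ∩ Divya: 10:15-12:00, 12:15-14:00.
Maria ∩ Divya ∩ Callum: 10:15-10:45, 13:00-14:00.
No common window is at least 75 minutes long.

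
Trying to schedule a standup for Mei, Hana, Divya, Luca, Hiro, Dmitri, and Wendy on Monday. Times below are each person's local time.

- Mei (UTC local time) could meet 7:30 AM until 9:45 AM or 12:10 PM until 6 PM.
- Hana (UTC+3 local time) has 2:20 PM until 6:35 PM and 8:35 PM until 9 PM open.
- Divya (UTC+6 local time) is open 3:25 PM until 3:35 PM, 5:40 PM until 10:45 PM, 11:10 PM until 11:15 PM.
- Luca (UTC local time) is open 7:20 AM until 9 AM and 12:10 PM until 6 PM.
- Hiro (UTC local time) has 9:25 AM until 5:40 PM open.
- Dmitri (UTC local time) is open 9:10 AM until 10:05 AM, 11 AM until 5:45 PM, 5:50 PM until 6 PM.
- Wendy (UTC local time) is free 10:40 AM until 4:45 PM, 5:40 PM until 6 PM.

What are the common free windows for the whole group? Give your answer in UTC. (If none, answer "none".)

Mei in UTC: 07:30-09:45, 12:10-18:00.
Hana in UTC: 11:20-15:35, 17:35-18:00 (subtract 3h to convert from UTC+3).
Divya in UTC: 09:25-09:35, 11:40-16:45, 17:10-17:15 (subtract 6h to convert from UTC+6).
Luca in UTC: 07:20-09:00, 12:10-18:00.
Hiro in UTC: 09:25-17:40.
Dmitri in UTC: 09:10-10:05, 11:00-17:45, 17:50-18:00.
Wendy in UTC: 10:40-16:45, 17:40-18:00.
Mei ∩ Hana: 12:10-15:35, 17:35-18:00.
Mei ∩ Hana ∩ Divya: 12:10-15:35.
Mei ∩ Hana ∩ Divya ∩ Luca: 12:10-15:35.
Mei ∩ Hana ∩ Divya ∩ Luca ∩ Hiro: 12:10-15:35.
Mei ∩ Hana ∩ Divya ∩ Luca ∩ Hiro ∩ Dmitri: 12:10-15:35.
Mei ∩ Hana ∩ Divya ∩ Luca ∩ Hiro ∩ Dmitri ∩ Wendy: 12:10-15:35.
So the common availability across everyone is 12:10-15:35.

12:10-15:35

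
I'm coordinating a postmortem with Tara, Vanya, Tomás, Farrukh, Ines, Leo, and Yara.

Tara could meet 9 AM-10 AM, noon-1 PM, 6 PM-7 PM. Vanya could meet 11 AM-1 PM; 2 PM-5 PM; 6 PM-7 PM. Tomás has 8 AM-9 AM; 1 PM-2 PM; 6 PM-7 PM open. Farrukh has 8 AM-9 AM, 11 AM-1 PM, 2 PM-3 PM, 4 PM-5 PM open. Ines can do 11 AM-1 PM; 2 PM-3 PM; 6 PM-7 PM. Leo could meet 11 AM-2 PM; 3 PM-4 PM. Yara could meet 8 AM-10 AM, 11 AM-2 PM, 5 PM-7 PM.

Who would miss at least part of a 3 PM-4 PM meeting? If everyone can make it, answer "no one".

Farrukh, Ines, Tara, Tomás, Yara

Tara: not fully free for 15:00-16:00. Vanya: free for 15:00-16:00. Tomás: not fully free for 15:00-16:00. Farrukh: not fully free for 15:00-16:00. Ines: not fully free for 15:00-16:00. Leo: free for 15:00-16:00. Yara: not fully free for 15:00-16:00.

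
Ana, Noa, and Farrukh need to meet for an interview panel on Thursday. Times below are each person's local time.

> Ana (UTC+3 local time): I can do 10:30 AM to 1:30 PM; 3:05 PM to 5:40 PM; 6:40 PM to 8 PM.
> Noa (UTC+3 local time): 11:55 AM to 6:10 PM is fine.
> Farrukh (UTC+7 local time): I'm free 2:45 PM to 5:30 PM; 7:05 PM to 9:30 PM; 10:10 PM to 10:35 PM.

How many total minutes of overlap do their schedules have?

240

Ana in UTC: 07:30-10:30, 12:05-14:40, 15:40-17:00 (subtract 3h to convert from UTC+3).
Noa in UTC: 08:55-15:10 (subtract 3h to convert from UTC+3).
Farrukh in UTC: 07:45-10:30, 12:05-14:30, 15:10-15:35 (subtract 7h to convert from UTC+7).
Ana ∩ Noa: 08:55-10:30, 12:05-14:40.
Ana ∩ Noa ∩ Farrukh: 08:55-10:30, 12:05-14:30.
Those are the intersection windows.
Summing the common windows: 95 + 145 = 240 minutes.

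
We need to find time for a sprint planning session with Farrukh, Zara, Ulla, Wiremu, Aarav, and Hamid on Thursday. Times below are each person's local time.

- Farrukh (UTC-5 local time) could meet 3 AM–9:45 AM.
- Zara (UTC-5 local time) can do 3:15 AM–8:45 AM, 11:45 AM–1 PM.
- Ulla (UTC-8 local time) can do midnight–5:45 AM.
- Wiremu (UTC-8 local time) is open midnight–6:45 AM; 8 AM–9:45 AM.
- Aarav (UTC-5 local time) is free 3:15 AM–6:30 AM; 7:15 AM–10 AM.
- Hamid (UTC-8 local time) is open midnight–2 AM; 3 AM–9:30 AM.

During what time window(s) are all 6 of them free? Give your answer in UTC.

Farrukh in UTC: 08:00-14:45 (add 5h to convert from UTC-5).
Zara in UTC: 08:15-13:45, 16:45-18:00 (add 5h to convert from UTC-5).
Ulla in UTC: 08:00-13:45 (add 8h to convert from UTC-8).
Wiremu in UTC: 08:00-14:45, 16:00-17:45 (add 8h to convert from UTC-8).
Aarav in UTC: 08:15-11:30, 12:15-15:00 (add 5h to convert from UTC-5).
Hamid in UTC: 08:00-10:00, 11:00-17:30 (add 8h to convert from UTC-8).
Farrukh ∩ Zara: 08:15-13:45.
Farrukh ∩ Zara ∩ Ulla: 08:15-13:45.
Farrukh ∩ Zara ∩ Ulla ∩ Wiremu: 08:15-13:45.
Farrukh ∩ Zara ∩ Ulla ∩ Wiremu ∩ Aarav: 08:15-11:30, 12:15-13:45.
Farrukh ∩ Zara ∩ Ulla ∩ Wiremu ∩ Aarav ∩ Hamid: 08:15-10:00, 11:00-11:30, 12:15-13:45.
Those are the intersection windows.

08:15-10:00, 11:00-11:30, 12:15-13:45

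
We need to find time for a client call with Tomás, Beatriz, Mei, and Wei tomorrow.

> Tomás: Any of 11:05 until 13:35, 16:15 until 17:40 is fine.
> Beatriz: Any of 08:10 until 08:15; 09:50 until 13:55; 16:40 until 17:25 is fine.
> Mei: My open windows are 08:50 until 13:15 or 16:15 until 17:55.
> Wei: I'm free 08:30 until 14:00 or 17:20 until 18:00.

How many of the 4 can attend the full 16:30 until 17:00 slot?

Tomás and Mei can make the full 16:30-17:00 slot — that's 2.

2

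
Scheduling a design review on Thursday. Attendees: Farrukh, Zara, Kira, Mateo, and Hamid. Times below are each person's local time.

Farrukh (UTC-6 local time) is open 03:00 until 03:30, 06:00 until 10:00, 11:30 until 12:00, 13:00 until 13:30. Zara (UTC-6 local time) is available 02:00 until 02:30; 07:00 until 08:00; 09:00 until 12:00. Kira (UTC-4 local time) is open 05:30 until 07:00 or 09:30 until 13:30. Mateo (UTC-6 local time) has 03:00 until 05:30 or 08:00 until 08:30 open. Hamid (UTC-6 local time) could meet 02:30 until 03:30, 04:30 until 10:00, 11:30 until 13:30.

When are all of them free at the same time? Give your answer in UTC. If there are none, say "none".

Farrukh in UTC: 09:00-09:30, 12:00-16:00, 17:30-18:00, 19:00-19:30 (add 6h to convert from UTC-6).
Zara in UTC: 08:00-08:30, 13:00-14:00, 15:00-18:00 (add 6h to convert from UTC-6).
Kira in UTC: 09:30-11:00, 13:30-17:30 (add 4h to convert from UTC-4).
Mateo in UTC: 09:00-11:30, 14:00-14:30 (add 6h to convert from UTC-6).
Hamid in UTC: 08:30-09:30, 10:30-16:00, 17:30-19:30 (add 6h to convert from UTC-6).
Farrukh ∩ Zara: 13:00-14:00, 15:00-16:00, 17:30-18:00.
Farrukh ∩ Zara ∩ Kira: 13:30-14:00, 15:00-16:00.
Farrukh ∩ Zara ∩ Kira ∩ Mateo: ∅.
Farrukh ∩ Zara ∩ Kira ∩ Mateo ∩ Hamid: ∅.
There is no time when everyone is free.

none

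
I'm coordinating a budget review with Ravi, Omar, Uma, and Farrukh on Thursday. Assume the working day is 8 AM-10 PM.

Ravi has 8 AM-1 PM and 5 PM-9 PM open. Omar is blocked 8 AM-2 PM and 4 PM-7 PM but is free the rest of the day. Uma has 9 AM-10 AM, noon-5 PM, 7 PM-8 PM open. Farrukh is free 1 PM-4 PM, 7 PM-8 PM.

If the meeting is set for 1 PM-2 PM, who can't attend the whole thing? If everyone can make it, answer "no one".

Ravi free: 08:00-13:00, 17:00-21:00.
Omar free: 14:00-16:00, 19:00-22:00 (invert busy blocks within the working day).
Uma free: 09:00-10:00, 12:00-17:00, 19:00-20:00.
Farrukh free: 13:00-16:00, 19:00-20:00.
Ravi: not fully free for 13:00-14:00. Omar: not fully free for 13:00-14:00. Uma: free for 13:00-14:00. Farrukh: free for 13:00-14:00.

Omar, Ravi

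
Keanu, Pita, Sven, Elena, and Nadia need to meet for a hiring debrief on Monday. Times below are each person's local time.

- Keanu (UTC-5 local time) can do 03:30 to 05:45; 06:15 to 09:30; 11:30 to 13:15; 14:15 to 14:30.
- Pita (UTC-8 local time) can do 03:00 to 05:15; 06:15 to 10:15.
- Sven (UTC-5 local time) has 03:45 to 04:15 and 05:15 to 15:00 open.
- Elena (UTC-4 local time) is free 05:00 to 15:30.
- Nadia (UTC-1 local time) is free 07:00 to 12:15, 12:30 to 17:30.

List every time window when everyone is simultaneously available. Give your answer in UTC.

Keanu in UTC: 08:30-10:45, 11:15-14:30, 16:30-18:15, 19:15-19:30 (add 5h to convert from UTC-5).
Pita in UTC: 11:00-13:15, 14:15-18:15 (add 8h to convert from UTC-8).
Sven in UTC: 08:45-09:15, 10:15-20:00 (add 5h to convert from UTC-5).
Elena in UTC: 09:00-19:30 (add 4h to convert from UTC-4).
Nadia in UTC: 08:00-13:15, 13:30-18:30 (add 1h to convert from UTC-1).
Keanu ∩ Pita: 11:15-13:15, 14:15-14:30, 16:30-18:15.
Keanu ∩ Pita ∩ Sven: 11:15-13:15, 14:15-14:30, 16:30-18:15.
Keanu ∩ Pita ∩ Sven ∩ Elena: 11:15-13:15, 14:15-14:30, 16:30-18:15.
Keanu ∩ Pita ∩ Sven ∩ Elena ∩ Nadia: 11:15-13:15, 14:15-14:30, 16:30-18:15.
Those are the intersection windows.

11:15-13:15, 14:15-14:30, 16:30-18:15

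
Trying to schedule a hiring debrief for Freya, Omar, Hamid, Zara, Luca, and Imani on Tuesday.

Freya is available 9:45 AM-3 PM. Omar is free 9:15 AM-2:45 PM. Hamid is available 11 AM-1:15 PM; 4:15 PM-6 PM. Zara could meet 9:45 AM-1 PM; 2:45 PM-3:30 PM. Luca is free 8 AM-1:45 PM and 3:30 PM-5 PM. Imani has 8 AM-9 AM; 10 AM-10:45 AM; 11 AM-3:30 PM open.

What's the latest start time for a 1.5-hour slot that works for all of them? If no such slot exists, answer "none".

Freya ∩ Omar: 09:45-14:45.
Freya ∩ Omar ∩ Hamid: 11:00-13:15.
Freya ∩ Omar ∩ Hamid ∩ Zara: 11:00-13:00.
Freya ∩ Omar ∩ Hamid ∩ Zara ∩ Luca: 11:00-13:00.
Freya ∩ Omar ∩ Hamid ∩ Zara ∩ Luca ∩ Imani: 11:00-13:00.
So the common availability across everyone is 11:00-13:00.
The last common window of at least 90 minutes is 11:00-13:00; a 90-minute meeting can start as late as 11:30 and still end by 13:00.

11:30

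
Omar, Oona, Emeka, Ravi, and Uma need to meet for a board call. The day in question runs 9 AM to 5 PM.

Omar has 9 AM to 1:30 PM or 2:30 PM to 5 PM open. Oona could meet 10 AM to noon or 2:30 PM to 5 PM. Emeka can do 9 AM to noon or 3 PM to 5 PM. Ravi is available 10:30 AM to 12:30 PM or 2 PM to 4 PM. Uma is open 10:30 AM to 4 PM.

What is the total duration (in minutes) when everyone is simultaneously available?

150

Omar ∩ Oona: 10:00-12:00, 14:30-17:00.
Omar ∩ Oona ∩ Emeka: 10:00-12:00, 15:00-17:00.
Omar ∩ Oona ∩ Emeka ∩ Ravi: 10:30-12:00, 15:00-16:00.
Omar ∩ Oona ∩ Emeka ∩ Ravi ∩ Uma: 10:30-12:00, 15:00-16:00.
Summing the common windows: 90 + 60 = 150 minutes.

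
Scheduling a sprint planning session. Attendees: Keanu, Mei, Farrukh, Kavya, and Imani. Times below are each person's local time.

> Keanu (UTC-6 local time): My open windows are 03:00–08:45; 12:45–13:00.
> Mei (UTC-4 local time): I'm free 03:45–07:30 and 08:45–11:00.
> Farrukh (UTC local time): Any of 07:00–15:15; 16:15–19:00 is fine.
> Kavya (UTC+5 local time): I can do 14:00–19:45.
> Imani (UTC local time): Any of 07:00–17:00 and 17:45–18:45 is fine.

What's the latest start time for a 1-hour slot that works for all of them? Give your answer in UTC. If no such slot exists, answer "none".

13:45

Keanu in UTC: 09:00-14:45, 18:45-19:00 (add 6h to convert from UTC-6).
Mei in UTC: 07:45-11:30, 12:45-15:00 (add 4h to convert from UTC-4).
Farrukh in UTC: 07:00-15:15, 16:15-19:00.
Kavya in UTC: 09:00-14:45 (subtract 5h to convert from UTC+5).
Imani in UTC: 07:00-17:00, 17:45-18:45.
Keanu ∩ Mei: 09:00-11:30, 12:45-14:45.
Keanu ∩ Mei ∩ Farrukh: 09:00-11:30, 12:45-14:45.
Keanu ∩ Mei ∩ Farrukh ∩ Kavya: 09:00-11:30, 12:45-14:45.
Keanu ∩ Mei ∩ Farrukh ∩ Kavya ∩ Imani: 09:00-11:30, 12:45-14:45.
The last common window of at least 60 minutes is 12:45-14:45; a 60-minute meeting can start as late as 13:45 and still end by 14:45.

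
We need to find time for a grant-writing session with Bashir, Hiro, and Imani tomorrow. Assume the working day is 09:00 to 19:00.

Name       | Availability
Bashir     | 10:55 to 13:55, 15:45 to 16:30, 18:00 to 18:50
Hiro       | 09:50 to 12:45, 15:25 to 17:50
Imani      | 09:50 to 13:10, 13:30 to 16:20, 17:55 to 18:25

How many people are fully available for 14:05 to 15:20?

1

Imani can make the full 14:05-15:20 slot — that's 1.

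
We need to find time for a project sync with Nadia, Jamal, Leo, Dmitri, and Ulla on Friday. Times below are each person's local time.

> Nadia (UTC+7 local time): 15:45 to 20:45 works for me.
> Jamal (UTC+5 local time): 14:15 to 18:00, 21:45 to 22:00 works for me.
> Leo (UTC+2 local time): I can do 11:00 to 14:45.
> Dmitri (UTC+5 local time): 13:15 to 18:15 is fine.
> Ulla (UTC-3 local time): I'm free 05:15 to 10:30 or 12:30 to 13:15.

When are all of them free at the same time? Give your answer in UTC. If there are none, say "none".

Nadia in UTC: 08:45-13:45 (subtract 7h to convert from UTC+7).
Jamal in UTC: 09:15-13:00, 16:45-17:00 (subtract 5h to convert from UTC+5).
Leo in UTC: 09:00-12:45 (subtract 2h to convert from UTC+2).
Dmitri in UTC: 08:15-13:15 (subtract 5h to convert from UTC+5).
Ulla in UTC: 08:15-13:30, 15:30-16:15 (add 3h to convert from UTC-3).
Nadia ∩ Jamal: 09:15-13:00.
Nadia ∩ Jamal ∩ Leo: 09:15-12:45.
Nadia ∩ Jamal ∩ Leo ∩ Dmitri: 09:15-12:45.
Nadia ∩ Jamal ∩ Leo ∩ Dmitri ∩ Ulla: 09:15-12:45.
So the common availability across everyone is 09:15-12:45.

09:15-12:45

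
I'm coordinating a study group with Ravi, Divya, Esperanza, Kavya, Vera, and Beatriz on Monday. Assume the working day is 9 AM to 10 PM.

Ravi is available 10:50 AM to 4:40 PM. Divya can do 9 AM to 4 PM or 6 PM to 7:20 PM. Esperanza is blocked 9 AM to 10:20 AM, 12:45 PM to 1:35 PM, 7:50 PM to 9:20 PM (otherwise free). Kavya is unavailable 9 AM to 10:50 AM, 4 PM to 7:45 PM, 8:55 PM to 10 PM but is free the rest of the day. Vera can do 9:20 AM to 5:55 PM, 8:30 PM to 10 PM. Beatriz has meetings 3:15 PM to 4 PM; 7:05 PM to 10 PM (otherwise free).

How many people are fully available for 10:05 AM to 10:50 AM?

3

Ravi free: 10:50-16:40.
Divya free: 09:00-16:00, 18:00-19:20.
Esperanza free: 10:20-12:45, 13:35-19:50, 21:20-22:00 (invert busy blocks within the working day).
Kavya free: 10:50-16:00, 19:45-20:55 (invert busy blocks within the working day).
Vera free: 09:20-17:55, 20:30-22:00.
Beatriz free: 09:00-15:15, 16:00-19:05 (invert busy blocks within the working day).
Divya, Vera, and Beatriz can make the full 10:05-10:50 slot — that's 3.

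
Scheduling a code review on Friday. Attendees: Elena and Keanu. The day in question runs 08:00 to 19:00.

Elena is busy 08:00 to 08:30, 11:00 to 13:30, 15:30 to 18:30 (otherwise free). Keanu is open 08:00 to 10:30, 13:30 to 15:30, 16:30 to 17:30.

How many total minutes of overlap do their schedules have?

Elena free: 08:30-11:00, 13:30-15:30, 18:30-19:00 (invert busy blocks within the working day).
Keanu free: 08:00-10:30, 13:30-15:30, 16:30-17:30.
Elena ∩ Keanu: 08:30-10:30, 13:30-15:30.
Those are the intersection windows.
Summing the common windows: 120 + 120 = 240 minutes.

240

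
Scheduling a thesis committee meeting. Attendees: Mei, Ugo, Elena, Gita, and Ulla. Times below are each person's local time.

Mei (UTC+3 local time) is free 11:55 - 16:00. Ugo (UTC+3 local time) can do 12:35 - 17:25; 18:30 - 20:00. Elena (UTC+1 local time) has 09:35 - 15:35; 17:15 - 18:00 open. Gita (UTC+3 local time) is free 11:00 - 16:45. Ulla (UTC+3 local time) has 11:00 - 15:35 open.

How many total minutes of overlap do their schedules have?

Mei in UTC: 08:55-13:00 (subtract 3h to convert from UTC+3).
Ugo in UTC: 09:35-14:25, 15:30-17:00 (subtract 3h to convert from UTC+3).
Elena in UTC: 08:35-14:35, 16:15-17:00 (subtract 1h to convert from UTC+1).
Gita in UTC: 08:00-13:45 (subtract 3h to convert from UTC+3).
Ulla in UTC: 08:00-12:35 (subtract 3h to convert from UTC+3).
Mei ∩ Ugo: 09:35-13:00.
Mei ∩ Ugo ∩ Elena: 09:35-13:00.
Mei ∩ Ugo ∩ Elena ∩ Gita: 09:35-13:00.
Mei ∩ Ugo ∩ Elena ∩ Gita ∩ Ulla: 09:35-12:35.
That's a single block of 180 minutes.

180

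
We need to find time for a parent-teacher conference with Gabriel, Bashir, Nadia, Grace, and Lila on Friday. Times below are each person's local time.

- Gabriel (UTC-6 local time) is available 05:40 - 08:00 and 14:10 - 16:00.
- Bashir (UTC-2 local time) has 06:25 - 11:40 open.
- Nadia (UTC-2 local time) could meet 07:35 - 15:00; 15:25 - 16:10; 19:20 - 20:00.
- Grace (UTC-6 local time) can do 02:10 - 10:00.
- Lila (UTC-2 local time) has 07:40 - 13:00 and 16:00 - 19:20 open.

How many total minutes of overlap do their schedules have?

Gabriel in UTC: 11:40-14:00, 20:10-22:00 (add 6h to convert from UTC-6).
Bashir in UTC: 08:25-13:40 (add 2h to convert from UTC-2).
Nadia in UTC: 09:35-17:00, 17:25-18:10, 21:20-22:00 (add 2h to convert from UTC-2).
Grace in UTC: 08:10-16:00 (add 6h to convert from UTC-6).
Lila in UTC: 09:40-15:00, 18:00-21:20 (add 2h to convert from UTC-2).
Gabriel ∩ Bashir: 11:40-13:40.
Gabriel ∩ Bashir ∩ Nadia: 11:40-13:40.
Gabriel ∩ Bashir ∩ Nadia ∩ Grace: 11:40-13:40.
Gabriel ∩ Bashir ∩ Nadia ∩ Grace ∩ Lila: 11:40-13:40.
Those are the intersection windows.
That's a single block of 120 minutes.

120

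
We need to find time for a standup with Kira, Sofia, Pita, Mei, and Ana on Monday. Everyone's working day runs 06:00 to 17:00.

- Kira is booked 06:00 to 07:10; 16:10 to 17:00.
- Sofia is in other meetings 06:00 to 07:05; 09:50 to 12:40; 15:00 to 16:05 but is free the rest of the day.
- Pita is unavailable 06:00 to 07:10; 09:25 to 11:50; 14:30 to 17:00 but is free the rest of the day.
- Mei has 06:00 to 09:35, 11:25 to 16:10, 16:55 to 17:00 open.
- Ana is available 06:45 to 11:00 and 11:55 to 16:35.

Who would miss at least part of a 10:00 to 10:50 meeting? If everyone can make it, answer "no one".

Mei, Pita, Sofia

Kira free: 07:10-16:10 (invert busy blocks within the working day).
Sofia free: 07:05-09:50, 12:40-15:00, 16:05-17:00 (invert busy blocks within the working day).
Pita free: 07:10-09:25, 11:50-14:30 (invert busy blocks within the working day).
Mei free: 06:00-09:35, 11:25-16:10, 16:55-17:00.
Ana free: 06:45-11:00, 11:55-16:35.
Kira: free for 10:00-10:50. Sofia: not fully free for 10:00-10:50. Pita: not fully free for 10:00-10:50. Mei: not fully free for 10:00-10:50. Ana: free for 10:00-10:50.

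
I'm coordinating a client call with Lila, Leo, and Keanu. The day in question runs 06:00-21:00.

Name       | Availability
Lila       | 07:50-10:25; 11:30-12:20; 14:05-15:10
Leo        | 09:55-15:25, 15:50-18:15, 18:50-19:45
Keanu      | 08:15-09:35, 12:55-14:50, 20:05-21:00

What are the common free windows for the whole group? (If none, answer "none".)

14:05-14:50

Lila ∩ Leo: 09:55-10:25, 11:30-12:20, 14:05-15:10.
Lila ∩ Leo ∩ Keanu: 14:05-14:50.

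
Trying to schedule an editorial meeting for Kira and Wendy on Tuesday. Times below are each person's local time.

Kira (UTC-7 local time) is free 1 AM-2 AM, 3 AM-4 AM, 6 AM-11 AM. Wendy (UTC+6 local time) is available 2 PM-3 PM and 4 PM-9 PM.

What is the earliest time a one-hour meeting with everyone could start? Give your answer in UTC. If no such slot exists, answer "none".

Kira in UTC: 08:00-09:00, 10:00-11:00, 13:00-18:00 (add 7h to convert from UTC-7).
Wendy in UTC: 08:00-09:00, 10:00-15:00 (subtract 6h to convert from UTC+6).
Kira ∩ Wendy: 08:00-09:00, 10:00-11:00, 13:00-15:00.
So the common availability across everyone is 08:00-09:00, 10:00-11:00, 13:00-15:00.
The first common window of at least 60 minutes is 08:00-09:00, so the earliest start is 08:00.

08:00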